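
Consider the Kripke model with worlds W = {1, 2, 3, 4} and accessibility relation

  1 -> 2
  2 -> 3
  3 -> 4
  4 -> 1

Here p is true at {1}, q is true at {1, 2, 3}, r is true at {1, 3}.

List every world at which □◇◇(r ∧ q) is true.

1: successors {2}; ◇◇(r ∧ q) there: 2:F. ✗
2: successors {3}; ◇◇(r ∧ q) there: 3:T. ✓
3: successors {4}; ◇◇(r ∧ q) there: 4:F. ✗
4: successors {1}; ◇◇(r ∧ q) there: 1:T. ✓

{2, 4}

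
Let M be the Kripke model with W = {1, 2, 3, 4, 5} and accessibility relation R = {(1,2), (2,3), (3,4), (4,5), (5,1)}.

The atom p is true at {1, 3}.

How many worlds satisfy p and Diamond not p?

2

1: p is T, Diamond not p is T. ✓
2: p is F, Diamond not p is F. ✗
3: p is T, Diamond not p is T. ✓
4: p is F, Diamond not p is T. ✗
5: p is F, Diamond not p is F. ✗
Satisfying worlds: {1, 3}.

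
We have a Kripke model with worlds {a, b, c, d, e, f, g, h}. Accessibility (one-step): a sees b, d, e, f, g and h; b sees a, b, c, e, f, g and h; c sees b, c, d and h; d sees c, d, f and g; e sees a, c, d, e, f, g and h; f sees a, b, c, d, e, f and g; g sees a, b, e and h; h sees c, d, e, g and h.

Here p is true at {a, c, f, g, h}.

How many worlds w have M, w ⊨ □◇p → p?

5

a: □◇p is T, p is T. ✓
b: □◇p is T, p is F. ✗
c: □◇p is T, p is T. ✓
d: □◇p is T, p is F. ✗
e: □◇p is T, p is F. ✗
f: □◇p is T, p is T. ✓
g: □◇p is T, p is T. ✓
h: □◇p is T, p is T. ✓
Satisfying worlds: {a, c, f, g, h}.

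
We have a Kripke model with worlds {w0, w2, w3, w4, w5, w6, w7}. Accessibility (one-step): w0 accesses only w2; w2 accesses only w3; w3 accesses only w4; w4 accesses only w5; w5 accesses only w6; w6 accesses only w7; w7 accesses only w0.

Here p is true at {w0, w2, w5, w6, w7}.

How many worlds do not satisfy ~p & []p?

6

w0: ~p is F, []p is T. ✗
w2: ~p is F, []p is F. ✗
w3: ~p is T, []p is F. ✗
w4: ~p is T, []p is T. ✓
w5: ~p is F, []p is T. ✗
w6: ~p is F, []p is T. ✗
w7: ~p is F, []p is T. ✗
Satisfying worlds: {w4}.
So ~p & []p fails at the other 6 worlds.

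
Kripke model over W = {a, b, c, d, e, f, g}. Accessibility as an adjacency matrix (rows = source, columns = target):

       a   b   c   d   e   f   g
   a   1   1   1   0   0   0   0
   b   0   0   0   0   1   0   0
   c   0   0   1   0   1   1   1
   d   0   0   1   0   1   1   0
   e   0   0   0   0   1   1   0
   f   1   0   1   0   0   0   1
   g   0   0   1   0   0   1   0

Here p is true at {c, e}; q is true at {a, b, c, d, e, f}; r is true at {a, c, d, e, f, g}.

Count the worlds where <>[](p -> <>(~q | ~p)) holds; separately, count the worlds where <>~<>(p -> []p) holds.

7 and 1

For <>[](p -> <>(~q | ~p)):
a: successors {a, b, c}; [](p -> <>(~q | ~p)) there: a:T, b:T, c:T. ✓
b: successors {e}; [](p -> <>(~q | ~p)) there: e:T. ✓
c: successors {c, e, f, g}; [](p -> <>(~q | ~p)) there: c:T, e:T, f:T, g:T. ✓
d: successors {c, e, f}; [](p -> <>(~q | ~p)) there: c:T, e:T, f:T. ✓
e: successors {e, f}; [](p -> <>(~q | ~p)) there: e:T, f:T. ✓
f: successors {a, c, g}; [](p -> <>(~q | ~p)) there: a:T, c:T, g:T. ✓
g: successors {c, f}; [](p -> <>(~q | ~p)) there: c:T, f:T. ✓
— 7 worlds.
For <>~<>(p -> []p):
a: successors {a, b, c}; ~<>(p -> []p) there: a:F, b:T, c:F. ✓
b: successors {e}; ~<>(p -> []p) there: e:F. ✗
c: successors {c, e, f, g}; ~<>(p -> []p) there: c:F, e:F, f:F, g:F. ✗
d: successors {c, e, f}; ~<>(p -> []p) there: c:F, e:F, f:F. ✗
e: successors {e, f}; ~<>(p -> []p) there: e:F, f:F. ✗
f: successors {a, c, g}; ~<>(p -> []p) there: a:F, c:F, g:F. ✗
g: successors {c, f}; ~<>(p -> []p) there: c:F, f:F. ✗
— 1 world.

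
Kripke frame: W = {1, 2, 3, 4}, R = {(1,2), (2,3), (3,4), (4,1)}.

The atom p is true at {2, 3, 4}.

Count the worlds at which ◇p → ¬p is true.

2

1: ◇p is T, ¬p is T. ✓
2: ◇p is T, ¬p is F. ✗
3: ◇p is T, ¬p is F. ✗
4: ◇p is F, ¬p is F. ✓
Satisfying worlds: {1, 4}.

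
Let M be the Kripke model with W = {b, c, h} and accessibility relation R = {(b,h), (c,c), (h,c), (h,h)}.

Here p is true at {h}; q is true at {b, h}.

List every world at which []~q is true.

{c}

b: successors {h}; ~q there: h:F. ✗
c: successors {c}; ~q there: c:T. ✓
h: successors {c, h}; ~q there: c:T, h:F. ✗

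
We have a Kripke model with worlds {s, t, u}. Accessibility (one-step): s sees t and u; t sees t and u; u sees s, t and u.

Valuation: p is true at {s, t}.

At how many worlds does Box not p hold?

s: successors {t, u}; not p there: t:F, u:T. ✗
t: successors {t, u}; not p there: t:F, u:T. ✗
u: successors {s, t, u}; not p there: s:F, t:F, u:T. ✗
Satisfying worlds: ∅.

0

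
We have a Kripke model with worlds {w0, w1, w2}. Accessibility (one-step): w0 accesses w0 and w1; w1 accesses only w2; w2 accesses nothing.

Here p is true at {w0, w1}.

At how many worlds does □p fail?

1

w0: successors {w0, w1}; p there: w0:T, w1:T. ✓
w1: successors {w2}; p there: w2:F. ✗
w2: no successors, so □p holds vacuously. ✓
Satisfying worlds: {w0, w2}.
So □p fails at the other 1 world.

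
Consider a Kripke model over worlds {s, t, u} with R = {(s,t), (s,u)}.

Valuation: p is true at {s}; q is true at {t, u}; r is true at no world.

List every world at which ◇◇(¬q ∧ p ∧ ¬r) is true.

∅

s: successors {t, u}; ◇(¬q ∧ p ∧ ¬r) there: t:F, u:F. ✗
t: no successors, so ◇◇(¬q ∧ p ∧ ¬r) fails. ✗
u: no successors, so ◇◇(¬q ∧ p ∧ ¬r) fails. ✗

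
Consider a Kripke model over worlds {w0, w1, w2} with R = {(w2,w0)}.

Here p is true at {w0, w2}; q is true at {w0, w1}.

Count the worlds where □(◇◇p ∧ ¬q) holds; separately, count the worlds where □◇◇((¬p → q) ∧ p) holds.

2 and 2

For □(◇◇p ∧ ¬q):
w0: no successors, so □(◇◇p ∧ ¬q) holds vacuously. ✓
w1: no successors, so □(◇◇p ∧ ¬q) holds vacuously. ✓
w2: successors {w0}; ◇◇p ∧ ¬q there: w0:F. ✗
— 2 worlds.
For □◇◇((¬p → q) ∧ p):
w0: no successors, so □◇◇((¬p → q) ∧ p) holds vacuously. ✓
w1: no successors, so □◇◇((¬p → q) ∧ p) holds vacuously. ✓
w2: successors {w0}; ◇◇((¬p → q) ∧ p) there: w0:F. ✗
— 2 worlds.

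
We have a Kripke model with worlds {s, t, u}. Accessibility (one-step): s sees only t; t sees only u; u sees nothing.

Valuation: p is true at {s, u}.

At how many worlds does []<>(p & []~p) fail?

1

s: successors {t}; <>(p & []~p) there: t:T. ✓
t: successors {u}; <>(p & []~p) there: u:F. ✗
u: no successors, so []<>(p & []~p) holds vacuously. ✓
Satisfying worlds: {s, u}.
So []<>(p & []~p) fails at the other 1 world.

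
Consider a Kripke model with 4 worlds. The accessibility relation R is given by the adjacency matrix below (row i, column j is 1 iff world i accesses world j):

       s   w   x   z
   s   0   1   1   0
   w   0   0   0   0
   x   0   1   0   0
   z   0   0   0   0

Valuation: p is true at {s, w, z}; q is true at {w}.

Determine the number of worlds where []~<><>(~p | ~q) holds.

4

s: successors {w, x}; ~<><>(~p | ~q) there: w:T, x:T. ✓
w: no successors, so []~<><>(~p | ~q) holds vacuously. ✓
x: successors {w}; ~<><>(~p | ~q) there: w:T. ✓
z: no successors, so []~<><>(~p | ~q) holds vacuously. ✓
Satisfying worlds: {s, w, x, z}.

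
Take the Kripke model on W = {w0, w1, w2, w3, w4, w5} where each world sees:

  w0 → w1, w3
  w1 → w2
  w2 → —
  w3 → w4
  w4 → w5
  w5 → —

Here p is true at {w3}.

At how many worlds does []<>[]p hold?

w0: successors {w1, w3}; <>[]p there: w1:T, w3:F. ✗
w1: successors {w2}; <>[]p there: w2:F. ✗
w2: no successors, so []<>[]p holds vacuously. ✓
w3: successors {w4}; <>[]p there: w4:T. ✓
w4: successors {w5}; <>[]p there: w5:F. ✗
w5: no successors, so []<>[]p holds vacuously. ✓
Satisfying worlds: {w2, w3, w5}.

3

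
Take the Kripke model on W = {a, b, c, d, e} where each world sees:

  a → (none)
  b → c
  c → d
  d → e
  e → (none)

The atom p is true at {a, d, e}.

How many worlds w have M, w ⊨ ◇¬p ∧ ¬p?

1

a: ◇¬p is F, ¬p is F. ✗
b: ◇¬p is T, ¬p is T. ✓
c: ◇¬p is F, ¬p is T. ✗
d: ◇¬p is F, ¬p is F. ✗
e: ◇¬p is F, ¬p is F. ✗
Satisfying worlds: {b}.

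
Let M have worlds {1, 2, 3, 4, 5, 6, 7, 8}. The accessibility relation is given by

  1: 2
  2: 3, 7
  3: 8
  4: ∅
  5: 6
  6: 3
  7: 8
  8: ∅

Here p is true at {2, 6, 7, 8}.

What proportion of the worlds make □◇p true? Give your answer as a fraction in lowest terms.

5/8

1: successors {2}; ◇p there: 2:T. ✓
2: successors {3, 7}; ◇p there: 3:T, 7:T. ✓
3: successors {8}; ◇p there: 8:F. ✗
4: no successors, so □◇p holds vacuously. ✓
5: successors {6}; ◇p there: 6:F. ✗
6: successors {3}; ◇p there: 3:T. ✓
7: successors {8}; ◇p there: 8:F. ✗
8: no successors, so □◇p holds vacuously. ✓
That's 5 of 8 worlds, so 5/8.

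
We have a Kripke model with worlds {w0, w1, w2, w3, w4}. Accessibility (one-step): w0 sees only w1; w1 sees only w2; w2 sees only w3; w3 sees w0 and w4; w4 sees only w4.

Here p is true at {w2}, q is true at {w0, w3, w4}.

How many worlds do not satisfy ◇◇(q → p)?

w0: successors {w1}; ◇(q → p) there: w1:T. ✓
w1: successors {w2}; ◇(q → p) there: w2:F. ✗
w2: successors {w3}; ◇(q → p) there: w3:F. ✗
w3: successors {w0, w4}; ◇(q → p) there: w0:T, w4:F. ✓
w4: successors {w4}; ◇(q → p) there: w4:F. ✗
Satisfying worlds: {w0, w3}.
So ◇◇(q → p) fails at the other 3 worlds.

3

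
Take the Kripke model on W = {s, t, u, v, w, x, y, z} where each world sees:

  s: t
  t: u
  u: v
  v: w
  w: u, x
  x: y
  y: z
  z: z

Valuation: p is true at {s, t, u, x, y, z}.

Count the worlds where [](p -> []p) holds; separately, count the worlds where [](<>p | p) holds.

For [](p -> []p):
s: successors {t}; p -> []p there: t:T. ✓
t: successors {u}; p -> []p there: u:F. ✗
u: successors {v}; p -> []p there: v:T. ✓
v: successors {w}; p -> []p there: w:T. ✓
w: successors {u, x}; p -> []p there: u:F, x:T. ✗
x: successors {y}; p -> []p there: y:T. ✓
y: successors {z}; p -> []p there: z:T. ✓
z: successors {z}; p -> []p there: z:T. ✓
— 6 worlds.
For [](<>p | p):
s: successors {t}; <>p | p there: t:T. ✓
t: successors {u}; <>p | p there: u:T. ✓
u: successors {v}; <>p | p there: v:F. ✗
v: successors {w}; <>p | p there: w:T. ✓
w: successors {u, x}; <>p | p there: u:T, x:T. ✓
x: successors {y}; <>p | p there: y:T. ✓
y: successors {z}; <>p | p there: z:T. ✓
z: successors {z}; <>p | p there: z:T. ✓
— 7 worlds.

6 and 7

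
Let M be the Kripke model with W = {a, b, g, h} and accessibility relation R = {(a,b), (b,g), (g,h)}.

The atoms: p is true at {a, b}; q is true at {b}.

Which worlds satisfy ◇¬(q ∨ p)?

a: successors {b}; ¬(q ∨ p) there: b:F. ✗
b: successors {g}; ¬(q ∨ p) there: g:T. ✓
g: successors {h}; ¬(q ∨ p) there: h:T. ✓
h: no successors, so ◇¬(q ∨ p) fails. ✗

{b, g}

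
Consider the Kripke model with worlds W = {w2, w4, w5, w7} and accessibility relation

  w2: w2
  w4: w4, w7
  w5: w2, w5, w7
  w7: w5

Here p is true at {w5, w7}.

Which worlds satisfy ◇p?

w2: successors {w2}; p there: w2:F. ✗
w4: successors {w4, w7}; p there: w4:F, w7:T. ✓
w5: successors {w2, w5, w7}; p there: w2:F, w5:T, w7:T. ✓
w7: successors {w5}; p there: w5:T. ✓

{w4, w5, w7}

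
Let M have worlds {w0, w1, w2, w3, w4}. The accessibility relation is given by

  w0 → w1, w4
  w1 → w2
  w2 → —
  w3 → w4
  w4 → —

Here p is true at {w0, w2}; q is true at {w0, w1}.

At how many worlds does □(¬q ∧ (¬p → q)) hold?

w0: successors {w1, w4}; ¬q ∧ (¬p → q) there: w1:F, w4:F. ✗
w1: successors {w2}; ¬q ∧ (¬p → q) there: w2:T. ✓
w2: no successors, so □(¬q ∧ (¬p → q)) holds vacuously. ✓
w3: successors {w4}; ¬q ∧ (¬p → q) there: w4:F. ✗
w4: no successors, so □(¬q ∧ (¬p → q)) holds vacuously. ✓
Satisfying worlds: {w1, w2, w4}.

3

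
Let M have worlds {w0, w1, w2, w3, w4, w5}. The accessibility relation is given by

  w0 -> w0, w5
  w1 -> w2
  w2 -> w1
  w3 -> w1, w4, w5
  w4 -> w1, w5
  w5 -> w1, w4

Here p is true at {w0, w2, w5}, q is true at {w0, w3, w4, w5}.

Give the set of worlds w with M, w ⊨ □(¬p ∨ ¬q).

{w1, w2, w5}

w0: successors {w0, w5}; ¬p ∨ ¬q there: w0:F, w5:F. ✗
w1: successors {w2}; ¬p ∨ ¬q there: w2:T. ✓
w2: successors {w1}; ¬p ∨ ¬q there: w1:T. ✓
w3: successors {w1, w4, w5}; ¬p ∨ ¬q there: w1:T, w4:T, w5:F. ✗
w4: successors {w1, w5}; ¬p ∨ ¬q there: w1:T, w5:F. ✗
w5: successors {w1, w4}; ¬p ∨ ¬q there: w1:T, w4:T. ✓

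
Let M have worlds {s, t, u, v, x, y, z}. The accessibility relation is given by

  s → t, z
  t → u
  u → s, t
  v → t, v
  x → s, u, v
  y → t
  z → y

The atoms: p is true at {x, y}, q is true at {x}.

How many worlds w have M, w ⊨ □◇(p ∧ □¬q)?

0

s: successors {t, z}; ◇(p ∧ □¬q) there: t:F, z:T. ✗
t: successors {u}; ◇(p ∧ □¬q) there: u:F. ✗
u: successors {s, t}; ◇(p ∧ □¬q) there: s:F, t:F. ✗
v: successors {t, v}; ◇(p ∧ □¬q) there: t:F, v:F. ✗
x: successors {s, u, v}; ◇(p ∧ □¬q) there: s:F, u:F, v:F. ✗
y: successors {t}; ◇(p ∧ □¬q) there: t:F. ✗
z: successors {y}; ◇(p ∧ □¬q) there: y:F. ✗
Satisfying worlds: ∅.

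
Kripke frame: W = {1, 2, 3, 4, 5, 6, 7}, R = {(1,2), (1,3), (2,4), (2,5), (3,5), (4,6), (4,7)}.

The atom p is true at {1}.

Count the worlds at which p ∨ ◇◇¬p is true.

1: p is T, ◇◇¬p is T. ✓
2: p is F, ◇◇¬p is T. ✓
3: p is F, ◇◇¬p is F. ✗
4: p is F, ◇◇¬p is F. ✗
5: p is F, ◇◇¬p is F. ✗
6: p is F, ◇◇¬p is F. ✗
7: p is F, ◇◇¬p is F. ✗
Satisfying worlds: {1, 2}.

2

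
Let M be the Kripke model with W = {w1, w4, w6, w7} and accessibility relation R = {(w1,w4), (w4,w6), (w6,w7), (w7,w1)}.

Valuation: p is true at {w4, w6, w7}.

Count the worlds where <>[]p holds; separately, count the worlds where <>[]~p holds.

For <>[]p:
w1: successors {w4}; []p there: w4:T. ✓
w4: successors {w6}; []p there: w6:T. ✓
w6: successors {w7}; []p there: w7:F. ✗
w7: successors {w1}; []p there: w1:T. ✓
— 3 worlds.
For <>[]~p:
w1: successors {w4}; []~p there: w4:F. ✗
w4: successors {w6}; []~p there: w6:F. ✗
w6: successors {w7}; []~p there: w7:T. ✓
w7: successors {w1}; []~p there: w1:F. ✗
— 1 world.

3 and 1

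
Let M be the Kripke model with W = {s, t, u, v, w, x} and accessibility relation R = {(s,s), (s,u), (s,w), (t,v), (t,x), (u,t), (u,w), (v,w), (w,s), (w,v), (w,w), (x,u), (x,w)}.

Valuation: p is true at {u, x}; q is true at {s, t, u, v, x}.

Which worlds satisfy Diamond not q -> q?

{s, t, u, v, x}

s: Diamond not q is T, q is T. ✓
t: Diamond not q is F, q is T. ✓
u: Diamond not q is T, q is T. ✓
v: Diamond not q is T, q is T. ✓
w: Diamond not q is T, q is F. ✗
x: Diamond not q is T, q is T. ✓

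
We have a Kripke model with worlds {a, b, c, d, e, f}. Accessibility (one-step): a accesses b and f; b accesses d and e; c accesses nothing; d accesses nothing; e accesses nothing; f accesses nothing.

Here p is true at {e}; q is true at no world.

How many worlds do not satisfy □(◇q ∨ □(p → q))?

1

a: successors {b, f}; ◇q ∨ □(p → q) there: b:F, f:T. ✗
b: successors {d, e}; ◇q ∨ □(p → q) there: d:T, e:T. ✓
c: no successors, so □(◇q ∨ □(p → q)) holds vacuously. ✓
d: no successors, so □(◇q ∨ □(p → q)) holds vacuously. ✓
e: no successors, so □(◇q ∨ □(p → q)) holds vacuously. ✓
f: no successors, so □(◇q ∨ □(p → q)) holds vacuously. ✓
Satisfying worlds: {b, c, d, e, f}.
So □(◇q ∨ □(p → q)) fails at the other 1 world.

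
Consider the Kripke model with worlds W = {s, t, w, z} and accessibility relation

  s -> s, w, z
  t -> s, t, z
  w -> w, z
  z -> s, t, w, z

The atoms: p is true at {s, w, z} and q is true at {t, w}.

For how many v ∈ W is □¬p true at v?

0

s: successors {s, w, z}; ¬p there: s:F, w:F, z:F. ✗
t: successors {s, t, z}; ¬p there: s:F, t:T, z:F. ✗
w: successors {w, z}; ¬p there: w:F, z:F. ✗
z: successors {s, t, w, z}; ¬p there: s:F, t:T, w:F, z:F. ✗
Satisfying worlds: ∅.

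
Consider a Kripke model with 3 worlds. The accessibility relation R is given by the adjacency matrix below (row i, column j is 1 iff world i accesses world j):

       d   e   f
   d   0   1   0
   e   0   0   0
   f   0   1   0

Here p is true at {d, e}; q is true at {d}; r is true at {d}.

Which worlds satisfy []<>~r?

d: successors {e}; <>~r there: e:F. ✗
e: no successors, so []<>~r holds vacuously. ✓
f: successors {e}; <>~r there: e:F. ✗

{e}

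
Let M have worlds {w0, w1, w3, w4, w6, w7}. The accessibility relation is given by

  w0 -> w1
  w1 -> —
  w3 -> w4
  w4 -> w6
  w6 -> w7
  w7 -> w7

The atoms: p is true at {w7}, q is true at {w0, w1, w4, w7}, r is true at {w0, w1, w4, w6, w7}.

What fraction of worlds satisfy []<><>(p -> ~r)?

1/6

w0: successors {w1}; <><>(p -> ~r) there: w1:F. ✗
w1: no successors, so []<><>(p -> ~r) holds vacuously. ✓
w3: successors {w4}; <><>(p -> ~r) there: w4:F. ✗
w4: successors {w6}; <><>(p -> ~r) there: w6:F. ✗
w6: successors {w7}; <><>(p -> ~r) there: w7:F. ✗
w7: successors {w7}; <><>(p -> ~r) there: w7:F. ✗
That's 1 of 6 worlds, so 1/6.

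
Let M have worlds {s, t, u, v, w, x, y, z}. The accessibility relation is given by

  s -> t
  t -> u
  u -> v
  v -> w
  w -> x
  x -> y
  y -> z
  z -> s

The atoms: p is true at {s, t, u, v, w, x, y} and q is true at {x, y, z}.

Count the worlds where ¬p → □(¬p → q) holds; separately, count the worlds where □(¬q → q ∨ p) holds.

For ¬p → □(¬p → q):
s: ¬p is F, □(¬p → q) is T. ✓
t: ¬p is F, □(¬p → q) is T. ✓
u: ¬p is F, □(¬p → q) is T. ✓
v: ¬p is F, □(¬p → q) is T. ✓
w: ¬p is F, □(¬p → q) is T. ✓
x: ¬p is F, □(¬p → q) is T. ✓
y: ¬p is F, □(¬p → q) is T. ✓
z: ¬p is T, □(¬p → q) is T. ✓
— 8 worlds.
For □(¬q → q ∨ p):
s: successors {t}; ¬q → q ∨ p there: t:T. ✓
t: successors {u}; ¬q → q ∨ p there: u:T. ✓
u: successors {v}; ¬q → q ∨ p there: v:T. ✓
v: successors {w}; ¬q → q ∨ p there: w:T. ✓
w: successors {x}; ¬q → q ∨ p there: x:T. ✓
x: successors {y}; ¬q → q ∨ p there: y:T. ✓
y: successors {z}; ¬q → q ∨ p there: z:T. ✓
z: successors {s}; ¬q → q ∨ p there: s:T. ✓
— 8 worlds.

8 and 8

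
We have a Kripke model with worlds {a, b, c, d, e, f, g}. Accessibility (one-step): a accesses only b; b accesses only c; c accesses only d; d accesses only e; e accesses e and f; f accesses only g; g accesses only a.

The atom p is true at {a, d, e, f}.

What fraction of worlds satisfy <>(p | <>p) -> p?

4/7

a: <>(p | <>p) is F, p is T. ✓
b: <>(p | <>p) is T, p is F. ✗
c: <>(p | <>p) is T, p is F. ✗
d: <>(p | <>p) is T, p is T. ✓
e: <>(p | <>p) is T, p is T. ✓
f: <>(p | <>p) is T, p is T. ✓
g: <>(p | <>p) is T, p is F. ✗
That's 4 of 7 worlds, so 4/7.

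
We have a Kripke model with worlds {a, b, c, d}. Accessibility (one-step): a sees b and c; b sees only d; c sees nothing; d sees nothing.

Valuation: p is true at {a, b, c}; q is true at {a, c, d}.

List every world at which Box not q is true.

a: successors {b, c}; not q there: b:T, c:F. ✗
b: successors {d}; not q there: d:F. ✗
c: no successors, so Box not q holds vacuously. ✓
d: no successors, so Box not q holds vacuously. ✓

{c, d}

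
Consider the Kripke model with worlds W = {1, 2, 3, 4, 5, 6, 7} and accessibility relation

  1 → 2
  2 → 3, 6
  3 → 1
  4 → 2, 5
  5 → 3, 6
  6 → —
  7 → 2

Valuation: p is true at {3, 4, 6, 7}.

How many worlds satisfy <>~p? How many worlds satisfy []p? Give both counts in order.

For <>~p:
1: successors {2}; ~p there: 2:T. ✓
2: successors {3, 6}; ~p there: 3:F, 6:F. ✗
3: successors {1}; ~p there: 1:T. ✓
4: successors {2, 5}; ~p there: 2:T, 5:T. ✓
5: successors {3, 6}; ~p there: 3:F, 6:F. ✗
6: no successors, so <>~p fails. ✗
7: successors {2}; ~p there: 2:T. ✓
— 4 worlds.
For []p:
1: successors {2}; p there: 2:F. ✗
2: successors {3, 6}; p there: 3:T, 6:T. ✓
3: successors {1}; p there: 1:F. ✗
4: successors {2, 5}; p there: 2:F, 5:F. ✗
5: successors {3, 6}; p there: 3:T, 6:T. ✓
6: no successors, so []p holds vacuously. ✓
7: successors {2}; p there: 2:F. ✗
— 3 worlds.

4 and 3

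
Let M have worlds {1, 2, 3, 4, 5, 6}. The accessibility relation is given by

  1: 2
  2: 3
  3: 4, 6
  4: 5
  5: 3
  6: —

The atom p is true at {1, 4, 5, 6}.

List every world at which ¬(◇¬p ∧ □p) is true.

{1, 2, 3, 4, 5, 6}

1: ◇¬p ∧ □p is F. ✓
2: ◇¬p ∧ □p is F. ✓
3: ◇¬p ∧ □p is F. ✓
4: ◇¬p ∧ □p is F. ✓
5: ◇¬p ∧ □p is F. ✓
6: ◇¬p ∧ □p is F. ✓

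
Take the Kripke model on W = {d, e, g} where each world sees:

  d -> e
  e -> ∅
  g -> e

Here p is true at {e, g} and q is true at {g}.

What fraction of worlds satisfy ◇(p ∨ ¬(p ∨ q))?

2/3

d: successors {e}; p ∨ ¬(p ∨ q) there: e:T. ✓
e: no successors, so ◇(p ∨ ¬(p ∨ q)) fails. ✗
g: successors {e}; p ∨ ¬(p ∨ q) there: e:T. ✓
That's 2 of 3 worlds, so 2/3.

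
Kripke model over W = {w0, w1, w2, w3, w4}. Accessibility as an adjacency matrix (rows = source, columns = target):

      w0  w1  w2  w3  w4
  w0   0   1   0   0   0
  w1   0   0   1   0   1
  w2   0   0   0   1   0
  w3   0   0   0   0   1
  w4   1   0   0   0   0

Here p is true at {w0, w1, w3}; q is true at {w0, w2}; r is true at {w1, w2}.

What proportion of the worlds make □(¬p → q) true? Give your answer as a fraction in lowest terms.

3/5

w0: successors {w1}; ¬p → q there: w1:T. ✓
w1: successors {w2, w4}; ¬p → q there: w2:T, w4:F. ✗
w2: successors {w3}; ¬p → q there: w3:T. ✓
w3: successors {w4}; ¬p → q there: w4:F. ✗
w4: successors {w0}; ¬p → q there: w0:T. ✓
That's 3 of 5 worlds, so 3/5.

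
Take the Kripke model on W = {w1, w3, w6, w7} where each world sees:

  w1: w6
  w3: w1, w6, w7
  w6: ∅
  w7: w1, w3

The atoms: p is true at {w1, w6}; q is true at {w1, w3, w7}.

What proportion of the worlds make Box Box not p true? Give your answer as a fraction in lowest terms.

w1: successors {w6}; Box not p there: w6:T. ✓
w3: successors {w1, w6, w7}; Box not p there: w1:F, w6:T, w7:F. ✗
w6: no successors, so Box Box not p holds vacuously. ✓
w7: successors {w1, w3}; Box not p there: w1:F, w3:F. ✗
That's 2 of 4 worlds, so 2/4 = 1/2.

1/2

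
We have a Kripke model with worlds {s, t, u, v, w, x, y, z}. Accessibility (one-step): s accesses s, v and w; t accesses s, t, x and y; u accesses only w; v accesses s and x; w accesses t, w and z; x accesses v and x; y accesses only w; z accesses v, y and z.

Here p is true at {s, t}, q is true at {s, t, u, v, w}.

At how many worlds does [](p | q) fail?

5

s: successors {s, v, w}; p | q there: s:T, v:T, w:T. ✓
t: successors {s, t, x, y}; p | q there: s:T, t:T, x:F, y:F. ✗
u: successors {w}; p | q there: w:T. ✓
v: successors {s, x}; p | q there: s:T, x:F. ✗
w: successors {t, w, z}; p | q there: t:T, w:T, z:F. ✗
x: successors {v, x}; p | q there: v:T, x:F. ✗
y: successors {w}; p | q there: w:T. ✓
z: successors {v, y, z}; p | q there: v:T, y:F, z:F. ✗
Satisfying worlds: {s, u, y}.
So [](p | q) fails at the other 5 worlds.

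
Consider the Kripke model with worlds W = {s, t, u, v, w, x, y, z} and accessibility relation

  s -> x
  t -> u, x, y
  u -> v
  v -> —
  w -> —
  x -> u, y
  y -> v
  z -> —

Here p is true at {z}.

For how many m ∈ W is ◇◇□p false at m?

6

s: successors {x}; ◇□p there: x:F. ✗
t: successors {u, x, y}; ◇□p there: u:T, x:F, y:T. ✓
u: successors {v}; ◇□p there: v:F. ✗
v: no successors, so ◇◇□p fails. ✗
w: no successors, so ◇◇□p fails. ✗
x: successors {u, y}; ◇□p there: u:T, y:T. ✓
y: successors {v}; ◇□p there: v:F. ✗
z: no successors, so ◇◇□p fails. ✗
Satisfying worlds: {t, x}.
So ◇◇□p fails at the other 6 worlds.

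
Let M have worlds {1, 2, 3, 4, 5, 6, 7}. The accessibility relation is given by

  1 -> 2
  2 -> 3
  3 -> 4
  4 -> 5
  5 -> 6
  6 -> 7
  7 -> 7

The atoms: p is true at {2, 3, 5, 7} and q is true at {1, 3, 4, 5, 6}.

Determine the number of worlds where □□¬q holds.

3

1: successors {2}; □¬q there: 2:F. ✗
2: successors {3}; □¬q there: 3:F. ✗
3: successors {4}; □¬q there: 4:F. ✗
4: successors {5}; □¬q there: 5:F. ✗
5: successors {6}; □¬q there: 6:T. ✓
6: successors {7}; □¬q there: 7:T. ✓
7: successors {7}; □¬q there: 7:T. ✓
Satisfying worlds: {5, 6, 7}.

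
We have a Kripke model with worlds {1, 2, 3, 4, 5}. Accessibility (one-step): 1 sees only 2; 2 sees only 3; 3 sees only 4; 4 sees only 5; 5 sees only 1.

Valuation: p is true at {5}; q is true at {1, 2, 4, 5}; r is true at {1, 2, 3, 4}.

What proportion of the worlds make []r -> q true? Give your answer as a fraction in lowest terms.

4/5

1: []r is T, q is T. ✓
2: []r is T, q is T. ✓
3: []r is T, q is F. ✗
4: []r is F, q is T. ✓
5: []r is T, q is T. ✓
That's 4 of 5 worlds, so 4/5.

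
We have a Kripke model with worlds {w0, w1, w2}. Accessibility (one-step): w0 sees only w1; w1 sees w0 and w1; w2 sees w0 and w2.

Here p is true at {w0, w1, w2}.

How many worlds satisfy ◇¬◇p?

0

w0: successors {w1}; ¬◇p there: w1:F. ✗
w1: successors {w0, w1}; ¬◇p there: w0:F, w1:F. ✗
w2: successors {w0, w2}; ¬◇p there: w0:F, w2:F. ✗
Satisfying worlds: ∅.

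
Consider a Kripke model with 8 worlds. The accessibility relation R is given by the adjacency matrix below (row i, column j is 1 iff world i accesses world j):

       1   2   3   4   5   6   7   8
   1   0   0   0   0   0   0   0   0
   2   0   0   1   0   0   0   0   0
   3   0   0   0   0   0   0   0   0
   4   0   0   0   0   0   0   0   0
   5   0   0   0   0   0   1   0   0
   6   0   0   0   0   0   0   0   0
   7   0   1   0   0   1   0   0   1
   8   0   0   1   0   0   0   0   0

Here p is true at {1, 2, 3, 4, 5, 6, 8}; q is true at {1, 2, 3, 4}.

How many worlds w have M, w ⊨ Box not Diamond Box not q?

1: no successors, so Box not Diamond Box not q holds vacuously. ✓
2: successors {3}; not Diamond Box not q there: 3:T. ✓
3: no successors, so Box not Diamond Box not q holds vacuously. ✓
4: no successors, so Box not Diamond Box not q holds vacuously. ✓
5: successors {6}; not Diamond Box not q there: 6:T. ✓
6: no successors, so Box not Diamond Box not q holds vacuously. ✓
7: successors {2, 5, 8}; not Diamond Box not q there: 2:F, 5:F, 8:F. ✗
8: successors {3}; not Diamond Box not q there: 3:T. ✓
Satisfying worlds: {1, 2, 3, 4, 5, 6, 8}.

7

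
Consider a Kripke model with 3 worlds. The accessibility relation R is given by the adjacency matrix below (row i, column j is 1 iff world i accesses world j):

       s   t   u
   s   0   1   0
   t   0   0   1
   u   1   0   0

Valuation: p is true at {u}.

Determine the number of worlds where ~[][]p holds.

s: [][]p is T. ✗
t: [][]p is F. ✓
u: [][]p is F. ✓
Satisfying worlds: {t, u}.

2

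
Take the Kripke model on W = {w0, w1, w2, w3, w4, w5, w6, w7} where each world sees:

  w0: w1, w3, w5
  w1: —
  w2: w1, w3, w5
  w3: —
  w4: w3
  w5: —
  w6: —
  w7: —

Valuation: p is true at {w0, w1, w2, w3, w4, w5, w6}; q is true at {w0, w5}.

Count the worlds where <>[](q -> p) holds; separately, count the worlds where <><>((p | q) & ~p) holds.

3 and 0

For <>[](q -> p):
w0: successors {w1, w3, w5}; [](q -> p) there: w1:T, w3:T, w5:T. ✓
w1: no successors, so <>[](q -> p) fails. ✗
w2: successors {w1, w3, w5}; [](q -> p) there: w1:T, w3:T, w5:T. ✓
w3: no successors, so <>[](q -> p) fails. ✗
w4: successors {w3}; [](q -> p) there: w3:T. ✓
w5: no successors, so <>[](q -> p) fails. ✗
w6: no successors, so <>[](q -> p) fails. ✗
w7: no successors, so <>[](q -> p) fails. ✗
— 3 worlds.
For <><>((p | q) & ~p):
w0: successors {w1, w3, w5}; <>((p | q) & ~p) there: w1:F, w3:F, w5:F. ✗
w1: no successors, so <><>((p | q) & ~p) fails. ✗
w2: successors {w1, w3, w5}; <>((p | q) & ~p) there: w1:F, w3:F, w5:F. ✗
w3: no successors, so <><>((p | q) & ~p) fails. ✗
w4: successors {w3}; <>((p | q) & ~p) there: w3:F. ✗
w5: no successors, so <><>((p | q) & ~p) fails. ✗
w6: no successors, so <><>((p | q) & ~p) fails. ✗
w7: no successors, so <><>((p | q) & ~p) fails. ✗
— 0 worlds.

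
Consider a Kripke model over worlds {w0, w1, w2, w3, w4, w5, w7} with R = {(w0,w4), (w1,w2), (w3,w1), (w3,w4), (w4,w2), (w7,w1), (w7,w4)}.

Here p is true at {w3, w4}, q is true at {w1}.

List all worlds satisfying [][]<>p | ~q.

w0: [][]<>p is F, ~q is T. ✓
w1: [][]<>p is T, ~q is F. ✓
w2: [][]<>p is T, ~q is T. ✓
w3: [][]<>p is F, ~q is T. ✓
w4: [][]<>p is T, ~q is T. ✓
w5: [][]<>p is T, ~q is T. ✓
w7: [][]<>p is F, ~q is T. ✓

{w0, w1, w2, w3, w4, w5, w7}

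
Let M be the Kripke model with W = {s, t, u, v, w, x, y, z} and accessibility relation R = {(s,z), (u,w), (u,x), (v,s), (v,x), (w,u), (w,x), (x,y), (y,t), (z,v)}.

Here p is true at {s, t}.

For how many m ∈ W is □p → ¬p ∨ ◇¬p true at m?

s: □p is F, ¬p ∨ ◇¬p is T. ✓
t: □p is T, ¬p ∨ ◇¬p is F. ✗
u: □p is F, ¬p ∨ ◇¬p is T. ✓
v: □p is F, ¬p ∨ ◇¬p is T. ✓
w: □p is F, ¬p ∨ ◇¬p is T. ✓
x: □p is F, ¬p ∨ ◇¬p is T. ✓
y: □p is T, ¬p ∨ ◇¬p is T. ✓
z: □p is F, ¬p ∨ ◇¬p is T. ✓
Satisfying worlds: {s, u, v, w, x, y, z}.

7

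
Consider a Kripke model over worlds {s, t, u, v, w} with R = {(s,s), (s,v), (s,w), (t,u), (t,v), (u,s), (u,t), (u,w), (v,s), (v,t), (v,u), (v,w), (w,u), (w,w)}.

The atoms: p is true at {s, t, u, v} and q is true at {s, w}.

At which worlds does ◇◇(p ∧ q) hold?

s: successors {s, v, w}; ◇(p ∧ q) there: s:T, v:T, w:F. ✓
t: successors {u, v}; ◇(p ∧ q) there: u:T, v:T. ✓
u: successors {s, t, w}; ◇(p ∧ q) there: s:T, t:F, w:F. ✓
v: successors {s, t, u, w}; ◇(p ∧ q) there: s:T, t:F, u:T, w:F. ✓
w: successors {u, w}; ◇(p ∧ q) there: u:T, w:F. ✓

{s, t, u, v, w}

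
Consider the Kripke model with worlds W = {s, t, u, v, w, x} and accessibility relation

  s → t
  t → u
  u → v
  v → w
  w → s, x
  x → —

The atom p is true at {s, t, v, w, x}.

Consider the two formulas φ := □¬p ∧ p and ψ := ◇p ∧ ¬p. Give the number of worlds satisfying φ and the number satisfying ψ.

For □¬p ∧ p:
s: □¬p is F, p is T. ✗
t: □¬p is T, p is T. ✓
u: □¬p is F, p is F. ✗
v: □¬p is F, p is T. ✗
w: □¬p is F, p is T. ✗
x: □¬p is T, p is T. ✓
— 2 worlds.
For ◇p ∧ ¬p:
s: ◇p is T, ¬p is F. ✗
t: ◇p is F, ¬p is F. ✗
u: ◇p is T, ¬p is T. ✓
v: ◇p is T, ¬p is F. ✗
w: ◇p is T, ¬p is F. ✗
x: ◇p is F, ¬p is F. ✗
— 1 world.

2 and 1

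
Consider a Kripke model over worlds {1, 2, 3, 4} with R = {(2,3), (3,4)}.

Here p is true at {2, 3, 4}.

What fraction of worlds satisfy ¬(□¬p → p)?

1/4

1: □¬p → p is F. ✓
2: □¬p → p is T. ✗
3: □¬p → p is T. ✗
4: □¬p → p is T. ✗
That's 1 of 4 worlds, so 1/4.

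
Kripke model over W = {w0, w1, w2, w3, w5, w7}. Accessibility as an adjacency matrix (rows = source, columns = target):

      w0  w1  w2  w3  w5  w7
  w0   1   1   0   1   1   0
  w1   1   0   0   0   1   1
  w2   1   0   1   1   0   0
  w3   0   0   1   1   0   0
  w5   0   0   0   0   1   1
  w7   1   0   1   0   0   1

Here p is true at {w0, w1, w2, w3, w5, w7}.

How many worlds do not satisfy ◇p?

w0: successors {w0, w1, w3, w5}; p there: w0:T, w1:T, w3:T, w5:T. ✓
w1: successors {w0, w5, w7}; p there: w0:T, w5:T, w7:T. ✓
w2: successors {w0, w2, w3}; p there: w0:T, w2:T, w3:T. ✓
w3: successors {w2, w3}; p there: w2:T, w3:T. ✓
w5: successors {w5, w7}; p there: w5:T, w7:T. ✓
w7: successors {w0, w2, w7}; p there: w0:T, w2:T, w7:T. ✓
Satisfying worlds: {w0, w1, w2, w3, w5, w7}.
So ◇p fails at the other 0 worlds.

0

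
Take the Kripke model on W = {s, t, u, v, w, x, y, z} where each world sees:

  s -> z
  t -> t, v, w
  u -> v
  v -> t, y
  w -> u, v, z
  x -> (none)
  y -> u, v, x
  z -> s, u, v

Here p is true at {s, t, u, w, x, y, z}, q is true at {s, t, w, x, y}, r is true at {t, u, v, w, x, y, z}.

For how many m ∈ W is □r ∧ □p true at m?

3

s: □r is T, □p is T. ✓
t: □r is T, □p is F. ✗
u: □r is T, □p is F. ✗
v: □r is T, □p is T. ✓
w: □r is T, □p is F. ✗
x: □r is T, □p is T. ✓
y: □r is T, □p is F. ✗
z: □r is F, □p is F. ✗
Satisfying worlds: {s, v, x}.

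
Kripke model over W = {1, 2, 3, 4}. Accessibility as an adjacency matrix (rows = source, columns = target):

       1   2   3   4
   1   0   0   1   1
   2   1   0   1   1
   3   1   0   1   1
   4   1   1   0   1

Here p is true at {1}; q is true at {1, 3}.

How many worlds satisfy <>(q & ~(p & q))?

1: successors {3, 4}; q & ~(p & q) there: 3:T, 4:F. ✓
2: successors {1, 3, 4}; q & ~(p & q) there: 1:F, 3:T, 4:F. ✓
3: successors {1, 3, 4}; q & ~(p & q) there: 1:F, 3:T, 4:F. ✓
4: successors {1, 2, 4}; q & ~(p & q) there: 1:F, 2:F, 4:F. ✗
Satisfying worlds: {1, 2, 3}.

3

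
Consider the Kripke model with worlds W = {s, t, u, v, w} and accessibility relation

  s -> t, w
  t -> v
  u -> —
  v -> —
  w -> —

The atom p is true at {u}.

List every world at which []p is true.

s: successors {t, w}; p there: t:F, w:F. ✗
t: successors {v}; p there: v:F. ✗
u: no successors, so []p holds vacuously. ✓
v: no successors, so []p holds vacuously. ✓
w: no successors, so []p holds vacuously. ✓

{u, v, w}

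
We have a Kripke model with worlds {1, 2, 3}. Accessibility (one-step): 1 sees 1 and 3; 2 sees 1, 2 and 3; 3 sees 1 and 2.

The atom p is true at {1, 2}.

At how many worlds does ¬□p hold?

2

1: □p is F. ✓
2: □p is F. ✓
3: □p is T. ✗
Satisfying worlds: {1, 2}.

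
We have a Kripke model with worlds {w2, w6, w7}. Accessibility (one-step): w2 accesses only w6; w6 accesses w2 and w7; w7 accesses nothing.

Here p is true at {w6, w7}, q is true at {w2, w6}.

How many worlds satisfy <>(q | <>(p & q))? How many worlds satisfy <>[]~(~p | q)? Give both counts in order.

2 and 1

For <>(q | <>(p & q)):
w2: successors {w6}; q | <>(p & q) there: w6:T. ✓
w6: successors {w2, w7}; q | <>(p & q) there: w2:T, w7:F. ✓
w7: no successors, so <>(q | <>(p & q)) fails. ✗
— 2 worlds.
For <>[]~(~p | q):
w2: successors {w6}; []~(~p | q) there: w6:F. ✗
w6: successors {w2, w7}; []~(~p | q) there: w2:F, w7:T. ✓
w7: no successors, so <>[]~(~p | q) fails. ✗
— 1 world.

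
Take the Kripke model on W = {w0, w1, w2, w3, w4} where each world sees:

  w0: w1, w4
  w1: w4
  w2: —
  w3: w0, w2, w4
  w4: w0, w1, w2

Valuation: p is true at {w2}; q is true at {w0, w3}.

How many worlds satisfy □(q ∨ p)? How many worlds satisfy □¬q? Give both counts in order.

For □(q ∨ p):
w0: successors {w1, w4}; q ∨ p there: w1:F, w4:F. ✗
w1: successors {w4}; q ∨ p there: w4:F. ✗
w2: no successors, so □(q ∨ p) holds vacuously. ✓
w3: successors {w0, w2, w4}; q ∨ p there: w0:T, w2:T, w4:F. ✗
w4: successors {w0, w1, w2}; q ∨ p there: w0:T, w1:F, w2:T. ✗
— 1 world.
For □¬q:
w0: successors {w1, w4}; ¬q there: w1:T, w4:T. ✓
w1: successors {w4}; ¬q there: w4:T. ✓
w2: no successors, so □¬q holds vacuously. ✓
w3: successors {w0, w2, w4}; ¬q there: w0:F, w2:T, w4:T. ✗
w4: successors {w0, w1, w2}; ¬q there: w0:F, w1:T, w2:T. ✗
— 3 worlds.

1 and 3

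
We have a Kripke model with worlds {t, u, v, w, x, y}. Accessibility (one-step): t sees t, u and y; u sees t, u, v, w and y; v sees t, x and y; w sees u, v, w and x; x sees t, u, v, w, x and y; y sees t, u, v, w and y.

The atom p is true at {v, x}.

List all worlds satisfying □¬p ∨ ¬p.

t: □¬p is T, ¬p is T. ✓
u: □¬p is F, ¬p is T. ✓
v: □¬p is F, ¬p is F. ✗
w: □¬p is F, ¬p is T. ✓
x: □¬p is F, ¬p is F. ✗
y: □¬p is F, ¬p is T. ✓

{t, u, w, y}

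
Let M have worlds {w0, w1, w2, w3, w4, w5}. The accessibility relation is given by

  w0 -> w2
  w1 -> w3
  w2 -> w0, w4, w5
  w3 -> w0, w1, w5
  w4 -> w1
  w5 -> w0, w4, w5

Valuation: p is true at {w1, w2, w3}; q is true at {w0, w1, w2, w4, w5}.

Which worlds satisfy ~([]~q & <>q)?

{w0, w1, w2, w3, w4, w5}

w0: []~q & <>q is F. ✓
w1: []~q & <>q is F. ✓
w2: []~q & <>q is F. ✓
w3: []~q & <>q is F. ✓
w4: []~q & <>q is F. ✓
w5: []~q & <>q is F. ✓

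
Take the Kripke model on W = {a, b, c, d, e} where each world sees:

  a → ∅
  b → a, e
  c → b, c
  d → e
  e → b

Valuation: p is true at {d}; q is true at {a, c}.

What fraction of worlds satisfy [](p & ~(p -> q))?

1/5

a: no successors, so [](p & ~(p -> q)) holds vacuously. ✓
b: successors {a, e}; p & ~(p -> q) there: a:F, e:F. ✗
c: successors {b, c}; p & ~(p -> q) there: b:F, c:F. ✗
d: successors {e}; p & ~(p -> q) there: e:F. ✗
e: successors {b}; p & ~(p -> q) there: b:F. ✗
That's 1 of 5 worlds, so 1/5.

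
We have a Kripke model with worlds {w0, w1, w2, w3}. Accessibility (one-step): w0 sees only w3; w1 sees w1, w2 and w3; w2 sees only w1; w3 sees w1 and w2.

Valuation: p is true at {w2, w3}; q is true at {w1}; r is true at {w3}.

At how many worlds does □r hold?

w0: successors {w3}; r there: w3:T. ✓
w1: successors {w1, w2, w3}; r there: w1:F, w2:F, w3:T. ✗
w2: successors {w1}; r there: w1:F. ✗
w3: successors {w1, w2}; r there: w1:F, w2:F. ✗
Satisfying worlds: {w0}.

1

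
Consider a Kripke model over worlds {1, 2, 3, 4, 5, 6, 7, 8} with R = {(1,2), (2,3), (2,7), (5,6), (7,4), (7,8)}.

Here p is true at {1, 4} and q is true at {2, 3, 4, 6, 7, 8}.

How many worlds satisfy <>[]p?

3

1: successors {2}; []p there: 2:F. ✗
2: successors {3, 7}; []p there: 3:T, 7:F. ✓
3: no successors, so <>[]p fails. ✗
4: no successors, so <>[]p fails. ✗
5: successors {6}; []p there: 6:T. ✓
6: no successors, so <>[]p fails. ✗
7: successors {4, 8}; []p there: 4:T, 8:T. ✓
8: no successors, so <>[]p fails. ✗
Satisfying worlds: {2, 5, 7}.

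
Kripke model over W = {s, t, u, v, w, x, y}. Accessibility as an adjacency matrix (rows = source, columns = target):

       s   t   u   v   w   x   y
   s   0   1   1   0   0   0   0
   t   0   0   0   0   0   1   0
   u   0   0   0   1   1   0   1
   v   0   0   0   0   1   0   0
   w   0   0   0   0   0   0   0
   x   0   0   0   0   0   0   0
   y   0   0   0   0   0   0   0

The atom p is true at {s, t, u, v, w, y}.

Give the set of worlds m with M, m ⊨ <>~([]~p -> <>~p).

s: successors {t, u}; ~([]~p -> <>~p) there: t:F, u:F. ✗
t: successors {x}; ~([]~p -> <>~p) there: x:T. ✓
u: successors {v, w, y}; ~([]~p -> <>~p) there: v:F, w:T, y:T. ✓
v: successors {w}; ~([]~p -> <>~p) there: w:T. ✓
w: no successors, so <>~([]~p -> <>~p) fails. ✗
x: no successors, so <>~([]~p -> <>~p) fails. ✗
y: no successors, so <>~([]~p -> <>~p) fails. ✗

{t, u, v}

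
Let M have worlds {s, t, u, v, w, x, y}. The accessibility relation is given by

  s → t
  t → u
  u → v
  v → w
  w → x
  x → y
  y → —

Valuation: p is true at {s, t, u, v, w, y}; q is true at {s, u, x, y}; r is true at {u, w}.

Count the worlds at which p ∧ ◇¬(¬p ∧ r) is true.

5

s: p is T, ◇¬(¬p ∧ r) is T. ✓
t: p is T, ◇¬(¬p ∧ r) is T. ✓
u: p is T, ◇¬(¬p ∧ r) is T. ✓
v: p is T, ◇¬(¬p ∧ r) is T. ✓
w: p is T, ◇¬(¬p ∧ r) is T. ✓
x: p is F, ◇¬(¬p ∧ r) is T. ✗
y: p is T, ◇¬(¬p ∧ r) is F. ✗
Satisfying worlds: {s, t, u, v, w}.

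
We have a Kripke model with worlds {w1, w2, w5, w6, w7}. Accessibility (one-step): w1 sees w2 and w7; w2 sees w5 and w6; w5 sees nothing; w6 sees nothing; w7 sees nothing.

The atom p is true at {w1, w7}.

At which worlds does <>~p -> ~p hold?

{w2, w5, w6, w7}

w1: <>~p is T, ~p is F. ✗
w2: <>~p is T, ~p is T. ✓
w5: <>~p is F, ~p is T. ✓
w6: <>~p is F, ~p is T. ✓
w7: <>~p is F, ~p is F. ✓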